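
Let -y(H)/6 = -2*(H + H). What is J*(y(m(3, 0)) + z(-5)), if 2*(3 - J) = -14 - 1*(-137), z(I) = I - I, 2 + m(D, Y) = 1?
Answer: 1404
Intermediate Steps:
m(D, Y) = -1 (m(D, Y) = -2 + 1 = -1)
y(H) = 24*H (y(H) = -(-12)*(H + H) = -(-12)*2*H = -(-24)*H = 24*H)
z(I) = 0
J = -117/2 (J = 3 - (-14 - 1*(-137))/2 = 3 - (-14 + 137)/2 = 3 - ½*123 = 3 - 123/2 = -117/2 ≈ -58.500)
J*(y(m(3, 0)) + z(-5)) = -117*(24*(-1) + 0)/2 = -117*(-24 + 0)/2 = -117/2*(-24) = 1404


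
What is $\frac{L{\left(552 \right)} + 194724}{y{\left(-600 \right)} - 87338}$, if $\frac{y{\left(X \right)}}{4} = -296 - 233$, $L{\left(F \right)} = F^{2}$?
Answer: $- \frac{83238}{14909} \approx -5.5831$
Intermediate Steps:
$y{\left(X \right)} = -2116$ ($y{\left(X \right)} = 4 \left(-296 - 233\right) = 4 \left(-529\right) = -2116$)
$\frac{L{\left(552 \right)} + 194724}{y{\left(-600 \right)} - 87338} = \frac{552^{2} + 194724}{-2116 - 87338} = \frac{304704 + 194724}{-89454} = 499428 \left(- \frac{1}{89454}\right) = - \frac{83238}{14909}$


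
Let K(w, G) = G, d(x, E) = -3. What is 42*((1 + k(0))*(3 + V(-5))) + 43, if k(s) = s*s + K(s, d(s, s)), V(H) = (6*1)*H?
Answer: 2311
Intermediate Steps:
V(H) = 6*H
k(s) = -3 + s² (k(s) = s*s - 3 = s² - 3 = -3 + s²)
42*((1 + k(0))*(3 + V(-5))) + 43 = 42*((1 + (-3 + 0²))*(3 + 6*(-5))) + 43 = 42*((1 + (-3 + 0))*(3 - 30)) + 43 = 42*((1 - 3)*(-27)) + 43 = 42*(-2*(-27)) + 43 = 42*54 + 43 = 2268 + 43 = 2311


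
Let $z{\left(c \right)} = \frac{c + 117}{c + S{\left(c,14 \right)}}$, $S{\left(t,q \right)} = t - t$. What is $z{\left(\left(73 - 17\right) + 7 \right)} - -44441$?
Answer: $\frac{311107}{7} \approx 44444.0$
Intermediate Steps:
$S{\left(t,q \right)} = 0$
$z{\left(c \right)} = \frac{117 + c}{c}$ ($z{\left(c \right)} = \frac{c + 117}{c + 0} = \frac{117 + c}{c}$)
$z{\left(\left(73 - 17\right) + 7 \right)} - -44441 = \frac{117 + \left(\left(73 - 17\right) + 7\right)}{\left(73 - 17\right) + 7} - -44441 = \frac{117 + \left(56 + 7\right)}{56 + 7} + 44441 = \frac{117 + 63}{63} + 44441 = \frac{1}{63} \cdot 180 + 44441 = \frac{20}{7} + 44441 = \frac{311107}{7}$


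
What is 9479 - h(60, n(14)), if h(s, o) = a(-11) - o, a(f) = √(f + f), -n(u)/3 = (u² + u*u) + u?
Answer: 8261 - I*√22 ≈ 8261.0 - 4.6904*I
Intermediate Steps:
n(u) = -6*u² - 3*u (n(u) = -3*((u² + u*u) + u) = -3*((u² + u²) + u) = -3*(2*u² + u) = -3*(u + 2*u²) = -6*u² - 3*u)
a(f) = √2*√f (a(f) = √(2*f) = √2*√f)
h(s, o) = -o + I*√22 (h(s, o) = √2*√(-11) - o = √2*(I*√11) - o = I*√22 - o = -o + I*√22)
9479 - h(60, n(14)) = 9479 - (-(-3)*14*(1 + 2*14) + I*√22) = 9479 - (-(-3)*14*(1 + 28) + I*√22) = 9479 - (-(-3)*14*29 + I*√22) = 9479 - (-1*(-1218) + I*√22) = 9479 - (1218 + I*√22) = 9479 + (-1218 - I*√22) = 8261 - I*√22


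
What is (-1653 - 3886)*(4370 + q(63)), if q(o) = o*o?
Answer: -46189721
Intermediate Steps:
q(o) = o**2
(-1653 - 3886)*(4370 + q(63)) = (-1653 - 3886)*(4370 + 63**2) = -5539*(4370 + 3969) = -5539*8339 = -46189721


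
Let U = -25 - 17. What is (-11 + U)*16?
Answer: -848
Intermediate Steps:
U = -42
(-11 + U)*16 = (-11 - 42)*16 = -53*16 = -848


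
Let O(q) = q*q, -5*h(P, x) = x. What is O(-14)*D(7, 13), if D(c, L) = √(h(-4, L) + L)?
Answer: 392*√65/5 ≈ 632.08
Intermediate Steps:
h(P, x) = -x/5
D(c, L) = 2*√5*√L/5 (D(c, L) = √(-L/5 + L) = √(4*L/5) = 2*√5*√L/5)
O(q) = q²
O(-14)*D(7, 13) = (-14)²*(2*√5*√13/5) = 196*(2*√65/5) = 392*√65/5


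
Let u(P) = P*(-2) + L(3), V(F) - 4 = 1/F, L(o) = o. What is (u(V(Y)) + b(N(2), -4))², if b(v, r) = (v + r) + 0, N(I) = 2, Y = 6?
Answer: 484/9 ≈ 53.778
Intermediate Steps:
V(F) = 4 + 1/F
b(v, r) = r + v (b(v, r) = (r + v) + 0 = r + v)
u(P) = 3 - 2*P (u(P) = P*(-2) + 3 = -2*P + 3 = 3 - 2*P)
(u(V(Y)) + b(N(2), -4))² = ((3 - 2*(4 + 1/6)) + (-4 + 2))² = ((3 - 2*(4 + ⅙)) - 2)² = ((3 - 2*25/6) - 2)² = ((3 - 25/3) - 2)² = (-16/3 - 2)² = (-22/3)² = 484/9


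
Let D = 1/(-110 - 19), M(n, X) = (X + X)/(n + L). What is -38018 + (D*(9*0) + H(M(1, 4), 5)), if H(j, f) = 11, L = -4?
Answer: -38007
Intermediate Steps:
M(n, X) = 2*X/(-4 + n) (M(n, X) = (X + X)/(n - 4) = (2*X)/(-4 + n) = 2*X/(-4 + n))
D = -1/129 (D = 1/(-129) = -1/129 ≈ -0.0077519)
-38018 + (D*(9*0) + H(M(1, 4), 5)) = -38018 + (-3*0/43 + 11) = -38018 + (-1/129*0 + 11) = -38018 + (0 + 11) = -38018 + 11 = -38007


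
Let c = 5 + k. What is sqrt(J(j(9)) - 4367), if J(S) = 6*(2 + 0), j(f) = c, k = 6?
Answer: I*sqrt(4355) ≈ 65.992*I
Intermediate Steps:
c = 11 (c = 5 + 6 = 11)
j(f) = 11
J(S) = 12 (J(S) = 6*2 = 12)
sqrt(J(j(9)) - 4367) = sqrt(12 - 4367) = sqrt(-4355) = I*sqrt(4355)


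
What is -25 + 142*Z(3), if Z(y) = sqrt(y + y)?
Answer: -25 + 142*sqrt(6) ≈ 322.83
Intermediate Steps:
Z(y) = sqrt(2)*sqrt(y) (Z(y) = sqrt(2*y) = sqrt(2)*sqrt(y))
-25 + 142*Z(3) = -25 + 142*(sqrt(2)*sqrt(3)) = -25 + 142*sqrt(6)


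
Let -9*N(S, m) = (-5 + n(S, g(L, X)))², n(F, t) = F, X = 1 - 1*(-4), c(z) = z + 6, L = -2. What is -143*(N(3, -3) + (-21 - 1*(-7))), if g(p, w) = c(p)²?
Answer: 18590/9 ≈ 2065.6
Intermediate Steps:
c(z) = 6 + z
X = 5 (X = 1 + 4 = 5)
g(p, w) = (6 + p)²
N(S, m) = -(-5 + S)²/9
-143*(N(3, -3) + (-21 - 1*(-7))) = -143*(-(-5 + 3)²/9 + (-21 - 1*(-7))) = -143*(-⅑*(-2)² + (-21 + 7)) = -143*(-⅑*4 - 14) = -143*(-4/9 - 14) = -143*(-130/9) = 18590/9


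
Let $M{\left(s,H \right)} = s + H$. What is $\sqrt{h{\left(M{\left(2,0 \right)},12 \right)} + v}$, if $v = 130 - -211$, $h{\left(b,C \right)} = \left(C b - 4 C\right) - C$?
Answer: $\sqrt{305} \approx 17.464$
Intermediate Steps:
$M{\left(s,H \right)} = H + s$
$h{\left(b,C \right)} = - 5 C + C b$ ($h{\left(b,C \right)} = \left(- 4 C + C b\right) - C = - 5 C + C b$)
$v = 341$ ($v = 130 + 211 = 341$)
$\sqrt{h{\left(M{\left(2,0 \right)},12 \right)} + v} = \sqrt{12 \left(-5 + \left(0 + 2\right)\right) + 341} = \sqrt{12 \left(-5 + 2\right) + 341} = \sqrt{12 \left(-3\right) + 341} = \sqrt{-36 + 341} = \sqrt{305}$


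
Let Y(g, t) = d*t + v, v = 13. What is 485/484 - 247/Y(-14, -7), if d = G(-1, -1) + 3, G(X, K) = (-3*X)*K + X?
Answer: -13731/1210 ≈ -11.348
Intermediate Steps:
G(X, K) = X - 3*K*X (G(X, K) = -3*K*X + X = X - 3*K*X)
d = -1 (d = -(1 - 3*(-1)) + 3 = -(1 + 3) + 3 = -1*4 + 3 = -4 + 3 = -1)
Y(g, t) = 13 - t (Y(g, t) = -t + 13 = 13 - t)
485/484 - 247/Y(-14, -7) = 485/484 - 247/(13 - 1*(-7)) = 485*(1/484) - 247/(13 + 7) = 485/484 - 247/20 = -13731/1210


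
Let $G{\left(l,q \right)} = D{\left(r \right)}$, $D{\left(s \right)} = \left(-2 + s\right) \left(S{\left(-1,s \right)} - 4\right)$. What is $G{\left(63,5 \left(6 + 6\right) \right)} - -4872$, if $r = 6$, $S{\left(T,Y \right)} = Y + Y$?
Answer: $4904$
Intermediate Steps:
$S{\left(T,Y \right)} = 2 Y$
$D{\left(s \right)} = \left(-4 + 2 s\right) \left(-2 + s\right)$ ($D{\left(s \right)} = \left(-2 + s\right) \left(2 s - 4\right) = \left(-2 + s\right) \left(-4 + 2 s\right) = \left(-4 + 2 s\right) \left(-2 + s\right)$)
$G{\left(l,q \right)} = 32$ ($G{\left(l,q \right)} = 8 - 48 + 2 \cdot 6^{2} = 8 - 48 + 2 \cdot 36 = 8 - 48 + 72 = 32$)
$G{\left(63,5 \left(6 + 6\right) \right)} - -4872 = 32 - -4872 = 32 + 4872 = 4904$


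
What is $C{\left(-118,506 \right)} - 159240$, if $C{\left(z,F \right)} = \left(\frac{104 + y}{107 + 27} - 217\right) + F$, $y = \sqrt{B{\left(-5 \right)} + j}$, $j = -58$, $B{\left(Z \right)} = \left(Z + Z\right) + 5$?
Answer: $- \frac{10649665}{67} + \frac{3 i \sqrt{7}}{134} \approx -1.5895 \cdot 10^{5} + 0.059233 i$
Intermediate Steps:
$B{\left(Z \right)} = 5 + 2 Z$ ($B{\left(Z \right)} = 2 Z + 5 = 5 + 2 Z$)
$y = 3 i \sqrt{7}$ ($y = \sqrt{\left(5 + 2 \left(-5\right)\right) - 58} = \sqrt{\left(5 - 10\right) - 58} = \sqrt{-5 - 58} = \sqrt{-63} = 3 i \sqrt{7} \approx 7.9373 i$)
$C{\left(z,F \right)} = - \frac{14487}{67} + F + \frac{3 i \sqrt{7}}{134}$ ($C{\left(z,F \right)} = \left(\frac{104 + 3 i \sqrt{7}}{107 + 27} - 217\right) + F = \left(\frac{104 + 3 i \sqrt{7}}{134} - 217\right) + F = \left(\left(104 + 3 i \sqrt{7}\right) \frac{1}{134} - 217\right) + F = \left(\left(\frac{52}{67} + \frac{3 i \sqrt{7}}{134}\right) - 217\right) + F = \left(- \frac{14487}{67} + \frac{3 i \sqrt{7}}{134}\right) + F = - \frac{14487}{67} + F + \frac{3 i \sqrt{7}}{134}$)
$C{\left(-118,506 \right)} - 159240 = \left(- \frac{14487}{67} + 506 + \frac{3 i \sqrt{7}}{134}\right) - 159240 = \left(\frac{19415}{67} + \frac{3 i \sqrt{7}}{134}\right) - 159240 = - \frac{10649665}{67} + \frac{3 i \sqrt{7}}{134}$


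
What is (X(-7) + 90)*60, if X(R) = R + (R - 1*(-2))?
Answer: 4680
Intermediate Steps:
X(R) = 2 + 2*R (X(R) = R + (R + 2) = R + (2 + R) = 2 + 2*R)
(X(-7) + 90)*60 = ((2 + 2*(-7)) + 90)*60 = ((2 - 14) + 90)*60 = (-12 + 90)*60 = 78*60 = 4680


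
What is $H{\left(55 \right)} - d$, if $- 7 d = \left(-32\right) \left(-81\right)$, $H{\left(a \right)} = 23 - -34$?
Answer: $\frac{2991}{7} \approx 427.29$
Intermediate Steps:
$H{\left(a \right)} = 57$ ($H{\left(a \right)} = 23 + 34 = 57$)
$d = - \frac{2592}{7}$ ($d = - \frac{\left(-32\right) \left(-81\right)}{7} = \left(- \frac{1}{7}\right) 2592 = - \frac{2592}{7} \approx -370.29$)
$H{\left(55 \right)} - d = 57 - - \frac{2592}{7} = 57 + \frac{2592}{7} = \frac{2991}{7}$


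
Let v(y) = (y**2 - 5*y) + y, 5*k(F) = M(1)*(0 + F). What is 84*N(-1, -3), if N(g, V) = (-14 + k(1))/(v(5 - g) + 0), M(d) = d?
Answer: -483/5 ≈ -96.600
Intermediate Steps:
k(F) = F/5 (k(F) = (1*(0 + F))/5 = (1*F)/5 = F/5)
v(y) = y**2 - 4*y
N(g, V) = -69/(5*(1 - g)*(5 - g)) (N(g, V) = (-14 + (1/5)*1)/((5 - g)*(-4 + (5 - g)) + 0) = (-14 + 1/5)/((5 - g)*(1 - g) + 0) = -69/(5*((1 - g)*(5 - g) + 0)) = -69*1/((1 - g)*(5 - g))/5 = -69/(5*(1 - g)*(5 - g)))
84*N(-1, -3) = 84*(-69/(5*(-1 - 1)*(-5 - 1))) = 84*(-69/5/(-2*(-6))) = 84*(-69/5*(-1/2)*(-1/6)) = 84*(-23/20) = -483/5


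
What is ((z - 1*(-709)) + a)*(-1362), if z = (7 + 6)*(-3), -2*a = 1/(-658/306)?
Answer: -300329853/329 ≈ -9.1286e+5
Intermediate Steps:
a = 153/658 (a = -1/(2*((-658/306))) = -1/(2*((-658*1/306))) = -1/(2*(-329/153)) = -1/2*(-153/329) = 153/658 ≈ 0.23252)
z = -39 (z = 13*(-3) = -39)
((z - 1*(-709)) + a)*(-1362) = ((-39 - 1*(-709)) + 153/658)*(-1362) = ((-39 + 709) + 153/658)*(-1362) = (670 + 153/658)*(-1362) = (441013/658)*(-1362) = -300329853/329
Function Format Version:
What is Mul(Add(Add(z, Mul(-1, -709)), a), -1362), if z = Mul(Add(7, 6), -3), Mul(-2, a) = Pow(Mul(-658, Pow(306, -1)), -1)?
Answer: Rational(-300329853, 329) ≈ -9.1286e+5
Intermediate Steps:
a = Rational(153, 658) (a = Mul(Rational(-1, 2), Pow(Mul(-658, Pow(306, -1)), -1)) = Mul(Rational(-1, 2), Pow(Mul(-658, Rational(1, 306)), -1)) = Mul(Rational(-1, 2), Pow(Rational(-329, 153), -1)) = Mul(Rational(-1, 2), Rational(-153, 329)) = Rational(153, 658) ≈ 0.23252)
z = -39 (z = Mul(13, -3) = -39)
Mul(Add(Add(z, Mul(-1, -709)), a), -1362) = Mul(Add(Add(-39, Mul(-1, -709)), Rational(153, 658)), -1362) = Mul(Add(Add(-39, 709), Rational(153, 658)), -1362) = Mul(Add(670, Rational(153, 658)), -1362) = Mul(Rational(441013, 658), -1362) = Rational(-300329853, 329)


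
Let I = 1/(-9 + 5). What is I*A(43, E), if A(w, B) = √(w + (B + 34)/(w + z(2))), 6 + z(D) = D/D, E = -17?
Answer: -√62738/152 ≈ -1.6479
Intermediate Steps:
z(D) = -5 (z(D) = -6 + D/D = -6 + 1 = -5)
I = -¼ (I = 1/(-4) = -¼ ≈ -0.25000)
A(w, B) = √(w + (34 + B)/(-5 + w)) (A(w, B) = √(w + (B + 34)/(w - 5)) = √(w + (34 + B)/(-5 + w)))
I*A(43, E) = -√(34 - 17 + 43*(-5 + 43))/√(-5 + 43)/4 = -√38*√(34 - 17 + 43*38)/38/4 = -√38*√(34 - 17 + 1634)/38/4 = -√62738/38/4 = -√62738/152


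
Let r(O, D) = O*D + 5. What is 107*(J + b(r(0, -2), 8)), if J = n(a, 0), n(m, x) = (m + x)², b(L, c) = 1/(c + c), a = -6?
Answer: 61739/16 ≈ 3858.7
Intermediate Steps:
r(O, D) = 5 + D*O (r(O, D) = D*O + 5 = 5 + D*O)
b(L, c) = 1/(2*c)
J = 36 (J = (-6 + 0)² = (-6)² = 36)
107*(J + b(r(0, -2), 8)) = 107*(36 + (½)/8) = 107*(36 + (½)*(⅛)) = 107*(36 + 1/16) = 107*(577/16) = 61739/16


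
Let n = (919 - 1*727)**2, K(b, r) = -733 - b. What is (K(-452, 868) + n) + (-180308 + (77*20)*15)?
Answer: -120625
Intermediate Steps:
n = 36864 (n = (919 - 727)**2 = 192**2 = 36864)
(K(-452, 868) + n) + (-180308 + (77*20)*15) = ((-733 - 1*(-452)) + 36864) + (-180308 + (77*20)*15) = ((-733 + 452) + 36864) + (-180308 + 1540*15) = (-281 + 36864) + (-180308 + 23100) = 36583 - 157208 = -120625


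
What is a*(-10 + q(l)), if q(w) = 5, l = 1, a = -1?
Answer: 5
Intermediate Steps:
a*(-10 + q(l)) = -(-10 + 5) = -1*(-5) = 5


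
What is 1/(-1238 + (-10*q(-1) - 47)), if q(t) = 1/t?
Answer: -1/1275 ≈ -0.00078431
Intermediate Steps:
q(t) = 1/t
1/(-1238 + (-10*q(-1) - 47)) = 1/(-1238 + (-10/(-1) - 47)) = 1/(-1238 + (-10*(-1) - 47)) = 1/(-1238 + (10 - 47)) = 1/(-1238 - 37) = 1/(-1275) = -1/1275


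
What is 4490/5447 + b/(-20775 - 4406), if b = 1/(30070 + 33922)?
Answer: 556546742541/675169289288 ≈ 0.82431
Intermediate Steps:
b = 1/63992 ≈ 1.5627e-5
4490/5447 + b/(-20775 - 4406) = 4490/5447 + 1/(63992*(-20775 - 4406)) = 4490*(1/5447) + (1/63992)/(-25181) = 4490/5447 + (1/63992)*(-1/25181) = 4490/5447 - 1/1611382552 = 556546742541/675169289288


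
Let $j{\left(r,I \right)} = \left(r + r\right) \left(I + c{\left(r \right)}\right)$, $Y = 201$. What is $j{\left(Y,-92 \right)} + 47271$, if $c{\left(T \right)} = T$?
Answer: $91089$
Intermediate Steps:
$j{\left(r,I \right)} = 2 r \left(I + r\right)$ ($j{\left(r,I \right)} = \left(r + r\right) \left(I + r\right) = 2 r \left(I + r\right)$)
$j{\left(Y,-92 \right)} + 47271 = 2 \cdot 201 \left(-92 + 201\right) + 47271 = 2 \cdot 201 \cdot 109 + 47271 = 43818 + 47271 = 91089$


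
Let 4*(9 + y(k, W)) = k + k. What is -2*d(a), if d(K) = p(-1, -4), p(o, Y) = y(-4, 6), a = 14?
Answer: 22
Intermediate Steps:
y(k, W) = -9 + k/2 (y(k, W) = -9 + (k + k)/4 = -9 + (2*k)/4 = -9 + k/2)
p(o, Y) = -11 (p(o, Y) = -9 + (½)*(-4) = -9 - 2 = -11)
d(K) = -11
-2*d(a) = -2*(-11) = 22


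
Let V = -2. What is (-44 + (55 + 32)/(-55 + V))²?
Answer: 748225/361 ≈ 2072.6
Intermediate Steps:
(-44 + (55 + 32)/(-55 + V))² = (-44 + (55 + 32)/(-55 - 2))² = (-44 + 87/(-57))² = (-44 + 87*(-1/57))² = (-44 - 29/19)² = (-865/19)² = 748225/361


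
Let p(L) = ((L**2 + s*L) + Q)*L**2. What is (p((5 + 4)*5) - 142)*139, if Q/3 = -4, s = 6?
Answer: 642587687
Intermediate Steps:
Q = -12 (Q = 3*(-4) = -12)
p(L) = L**2*(-12 + L**2 + 6*L) (p(L) = ((L**2 + 6*L) - 12)*L**2 = (-12 + L**2 + 6*L)*L**2 = L**2*(-12 + L**2 + 6*L))
(p((5 + 4)*5) - 142)*139 = (((5 + 4)*5)**2*(-12 + ((5 + 4)*5)**2 + 6*((5 + 4)*5)) - 142)*139 = ((9*5)**2*(-12 + (9*5)**2 + 6*(9*5)) - 142)*139 = (45**2*(-12 + 45**2 + 6*45) - 142)*139 = (2025*(-12 + 2025 + 270) - 142)*139 = (2025*2283 - 142)*139 = (4623075 - 142)*139 = 4622933*139 = 642587687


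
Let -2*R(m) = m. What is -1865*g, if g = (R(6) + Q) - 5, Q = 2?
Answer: 11190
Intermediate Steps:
R(m) = -m/2
g = -6 (g = (-½*6 + 2) - 5 = (-3 + 2) - 5 = -1 - 5 = -6)
-1865*g = -1865*(-6) = 11190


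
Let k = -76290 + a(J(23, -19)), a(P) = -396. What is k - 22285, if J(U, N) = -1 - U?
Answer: -98971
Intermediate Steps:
k = -76686 (k = -76290 - 396 = -76686)
k - 22285 = -76686 - 22285 = -98971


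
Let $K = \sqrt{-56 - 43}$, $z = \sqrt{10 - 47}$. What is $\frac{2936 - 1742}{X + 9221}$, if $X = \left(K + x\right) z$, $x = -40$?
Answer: $\frac{1194}{9221 - 3 \sqrt{407} - 40 i \sqrt{37}} \approx 0.13025 + 0.0034596 i$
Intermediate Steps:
$z = i \sqrt{37}$ ($z = \sqrt{-37} = i \sqrt{37} \approx 6.0828 i$)
$K = 3 i \sqrt{11}$ ($K = \sqrt{-99} = 3 i \sqrt{11} \approx 9.9499 i$)
$X = i \sqrt{37} \left(-40 + 3 i \sqrt{11}\right)$ ($X = \left(3 i \sqrt{11} - 40\right) i \sqrt{37} = \left(-40 + 3 i \sqrt{11}\right) i \sqrt{37} = i \sqrt{37} \left(-40 + 3 i \sqrt{11}\right) \approx -60.523 - 243.31 i$)
$\frac{2936 - 1742}{X + 9221} = \frac{2936 - 1742}{i \sqrt{37} \left(-40 + 3 i \sqrt{11}\right) + 9221} = \frac{1194}{9221 + i \sqrt{37} \left(-40 + 3 i \sqrt{11}\right)}$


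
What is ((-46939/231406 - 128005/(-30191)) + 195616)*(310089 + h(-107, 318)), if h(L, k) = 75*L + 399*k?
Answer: 5981939230951862409/71289577 ≈ 8.3910e+10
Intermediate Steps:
((-46939/231406 - 128005/(-30191)) + 195616)*(310089 + h(-107, 318)) = ((-46939/231406 - 128005/(-30191)) + 195616)*(310089 + (75*(-107) + 399*318)) = ((-46939*1/231406 - 128005*(-1/30191)) + 195616)*(310089 + (-8025 + 126882)) = ((-46939/231406 + 128005/30191) + 195616)*(310089 + 118857) = (4029141383/998054078 + 195616)*428946 = (195239375663431/998054078)*428946 = 5981939230951862409/71289577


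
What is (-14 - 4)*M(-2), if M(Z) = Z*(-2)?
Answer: -72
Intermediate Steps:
M(Z) = -2*Z
(-14 - 4)*M(-2) = (-14 - 4)*(-2*(-2)) = -18*4 = -72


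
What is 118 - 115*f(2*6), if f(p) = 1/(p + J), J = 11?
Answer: 113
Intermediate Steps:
f(p) = 1/(11 + p) (f(p) = 1/(p + 11) = 1/(11 + p))
118 - 115*f(2*6) = 118 - 115/(11 + 2*6) = 118 - 115/(11 + 12) = 118 - 115/23 = 118 - 115*1/23 = 118 - 5 = 113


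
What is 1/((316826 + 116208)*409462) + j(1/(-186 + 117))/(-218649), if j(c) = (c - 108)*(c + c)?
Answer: -2642996243667559/184578569970898088412 ≈ -1.4319e-5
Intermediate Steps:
j(c) = 2*c*(-108 + c) (j(c) = (-108 + c)*(2*c) = 2*c*(-108 + c))
1/((316826 + 116208)*409462) + j(1/(-186 + 117))/(-218649) = 1/((316826 + 116208)*409462) + (2*(-108 + 1/(-186 + 117))/(-186 + 117))/(-218649) = (1/409462)/433034 + (2*(-108 + 1/(-69))/(-69))*(-1/218649) = (1/433034)*(1/409462) + (2*(-1/69)*(-108 - 1/69))*(-1/218649) = 1/177310967708 + (2*(-1/69)*(-7453/69))*(-1/218649) = 1/177310967708 + (14906/4761)*(-1/218649) = 1/177310967708 - 14906/1040987889 = -2642996243667559/184578569970898088412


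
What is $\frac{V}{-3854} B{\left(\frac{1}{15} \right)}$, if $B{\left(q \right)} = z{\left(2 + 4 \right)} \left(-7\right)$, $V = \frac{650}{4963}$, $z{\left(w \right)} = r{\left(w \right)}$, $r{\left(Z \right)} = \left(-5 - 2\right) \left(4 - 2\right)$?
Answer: $- \frac{4550}{1366243} \approx -0.0033303$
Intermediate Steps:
$r{\left(Z \right)} = -14$ ($r{\left(Z \right)} = \left(-7\right) 2 = -14$)
$z{\left(w \right)} = -14$
$V = \frac{650}{4963}$ ($V = 650 \cdot \frac{1}{4963} = \frac{650}{4963} \approx 0.13097$)
$B{\left(q \right)} = 98$ ($B{\left(q \right)} = \left(-14\right) \left(-7\right) = 98$)
$\frac{V}{-3854} B{\left(\frac{1}{15} \right)} = \frac{650}{4963 \left(-3854\right)} 98 = \frac{650}{4963} \left(- \frac{1}{3854}\right) 98 = \left(- \frac{325}{9563701}\right) 98 = - \frac{4550}{1366243}$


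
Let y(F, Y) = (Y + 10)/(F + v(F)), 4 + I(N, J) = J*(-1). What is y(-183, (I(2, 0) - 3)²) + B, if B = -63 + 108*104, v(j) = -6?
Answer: 2110882/189 ≈ 11169.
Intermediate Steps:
I(N, J) = -4 - J (I(N, J) = -4 + J*(-1) = -4 - J)
y(F, Y) = (10 + Y)/(-6 + F) (y(F, Y) = (Y + 10)/(F - 6) = (10 + Y)/(-6 + F))
B = 11169 (B = -63 + 11232 = 11169)
y(-183, (I(2, 0) - 3)²) + B = (10 + ((-4 - 1*0) - 3)²)/(-6 - 183) + 11169 = (10 + ((-4 + 0) - 3)²)/(-189) + 11169 = -(10 + (-4 - 3)²)/189 + 11169 = -(10 + (-7)²)/189 + 11169 = -(10 + 49)/189 + 11169 = -1/189*59 + 11169 = -59/189 + 11169 = 2110882/189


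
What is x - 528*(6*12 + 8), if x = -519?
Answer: -42759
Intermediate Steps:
x - 528*(6*12 + 8) = -519 - 528*(6*12 + 8) = -519 - 528*(72 + 8) = -519 - 528*80 = -519 - 42240 = -42759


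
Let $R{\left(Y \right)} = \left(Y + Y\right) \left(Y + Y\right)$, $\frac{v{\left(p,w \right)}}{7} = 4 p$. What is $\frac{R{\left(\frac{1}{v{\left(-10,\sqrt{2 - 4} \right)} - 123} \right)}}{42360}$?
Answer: $\frac{1}{1719911310} \approx 5.8143 \cdot 10^{-10}$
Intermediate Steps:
$v{\left(p,w \right)} = 28 p$ ($v{\left(p,w \right)} = 7 \cdot 4 p = 28 p$)
$R{\left(Y \right)} = 4 Y^{2}$ ($R{\left(Y \right)} = 2 Y 2 Y = 4 Y^{2}$)
$\frac{R{\left(\frac{1}{v{\left(-10,\sqrt{2 - 4} \right)} - 123} \right)}}{42360} = \frac{4 \left(\frac{1}{28 \left(-10\right) - 123}\right)^{2}}{42360} = 4 \left(\frac{1}{-280 - 123}\right)^{2} \cdot \frac{1}{42360} = 4 \left(\frac{1}{-403}\right)^{2} \cdot \frac{1}{42360} = 4 \left(- \frac{1}{403}\right)^{2} \cdot \frac{1}{42360} = 4 \cdot \frac{1}{162409} \cdot \frac{1}{42360} = \frac{4}{162409} \cdot \frac{1}{42360} = \frac{1}{1719911310}$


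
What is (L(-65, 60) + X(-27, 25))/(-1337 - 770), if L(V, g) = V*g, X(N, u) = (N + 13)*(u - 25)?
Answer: 3900/2107 ≈ 1.8510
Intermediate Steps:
X(N, u) = (-25 + u)*(13 + N) (X(N, u) = (13 + N)*(-25 + u) = (-25 + u)*(13 + N))
(L(-65, 60) + X(-27, 25))/(-1337 - 770) = (-65*60 + (-325 - 25*(-27) + 13*25 - 27*25))/(-1337 - 770) = (-3900 + (-325 + 675 + 325 - 675))/(-2107) = (-3900 + 0)*(-1/2107) = -3900*(-1/2107) = 3900/2107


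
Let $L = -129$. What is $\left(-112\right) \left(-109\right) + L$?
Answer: $12079$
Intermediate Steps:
$\left(-112\right) \left(-109\right) + L = \left(-112\right) \left(-109\right) - 129 = 12208 - 129 = 12079$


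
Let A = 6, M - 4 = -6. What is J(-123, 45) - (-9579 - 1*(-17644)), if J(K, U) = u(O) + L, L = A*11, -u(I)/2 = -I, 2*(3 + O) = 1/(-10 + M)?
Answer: -96061/12 ≈ -8005.1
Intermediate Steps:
M = -2 (M = 4 - 6 = -2)
O = -73/24 (O = -3 + 1/(2*(-10 - 2)) = -3 + (½)/(-12) = -3 + (½)*(-1/12) = -3 - 1/24 = -73/24 ≈ -3.0417)
u(I) = 2*I (u(I) = -(-2)*I = 2*I)
L = 66 (L = 6*11 = 66)
J(K, U) = 719/12 (J(K, U) = 2*(-73/24) + 66 = -73/12 + 66 = 719/12)
J(-123, 45) - (-9579 - 1*(-17644)) = 719/12 - (-9579 - 1*(-17644)) = 719/12 - (-9579 + 17644) = 719/12 - 1*8065 = 719/12 - 8065 = -96061/12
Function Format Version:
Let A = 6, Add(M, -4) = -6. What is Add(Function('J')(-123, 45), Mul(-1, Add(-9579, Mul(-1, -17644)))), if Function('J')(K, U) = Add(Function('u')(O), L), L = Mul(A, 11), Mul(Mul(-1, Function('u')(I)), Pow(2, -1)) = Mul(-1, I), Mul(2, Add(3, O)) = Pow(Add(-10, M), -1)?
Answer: Rational(-96061, 12) ≈ -8005.1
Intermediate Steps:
M = -2 (M = Add(4, -6) = -2)
O = Rational(-73, 24) (O = Add(-3, Mul(Rational(1, 2), Pow(Add(-10, -2), -1))) = Add(-3, Mul(Rational(1, 2), Pow(-12, -1))) = Add(-3, Mul(Rational(1, 2), Rational(-1, 12))) = Add(-3, Rational(-1, 24)) = Rational(-73, 24) ≈ -3.0417)
Function('u')(I) = Mul(2, I) (Function('u')(I) = Mul(-2, Mul(-1, I)) = Mul(2, I))
L = 66 (L = Mul(6, 11) = 66)
Function('J')(K, U) = Rational(719, 12) (Function('J')(K, U) = Add(Mul(2, Rational(-73, 24)), 66) = Add(Rational(-73, 12), 66) = Rational(719, 12))
Add(Function('J')(-123, 45), Mul(-1, Add(-9579, Mul(-1, -17644)))) = Add(Rational(719, 12), Mul(-1, Add(-9579, Mul(-1, -17644)))) = Add(Rational(719, 12), Mul(-1, Add(-9579, 17644))) = Add(Rational(719, 12), Mul(-1, 8065)) = Add(Rational(719, 12), -8065) = Rational(-96061, 12)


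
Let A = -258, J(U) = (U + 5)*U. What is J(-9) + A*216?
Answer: -55692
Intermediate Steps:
J(U) = U*(5 + U) (J(U) = (5 + U)*U = U*(5 + U))
J(-9) + A*216 = -9*(5 - 9) - 258*216 = -9*(-4) - 55728 = 36 - 55728 = -55692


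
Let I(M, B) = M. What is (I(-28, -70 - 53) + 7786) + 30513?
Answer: 38271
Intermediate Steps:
(I(-28, -70 - 53) + 7786) + 30513 = (-28 + 7786) + 30513 = 7758 + 30513 = 38271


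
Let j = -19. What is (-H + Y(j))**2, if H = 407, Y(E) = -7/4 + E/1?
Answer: 2927521/16 ≈ 1.8297e+5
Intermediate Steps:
Y(E) = -7/4 + E (Y(E) = -7*1/4 + E*1 = -7/4 + E)
(-H + Y(j))**2 = (-1*407 + (-7/4 - 19))**2 = (-407 - 83/4)**2 = (-1711/4)**2 = 2927521/16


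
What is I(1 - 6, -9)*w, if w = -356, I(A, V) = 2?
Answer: -712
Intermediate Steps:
I(1 - 6, -9)*w = 2*(-356) = -712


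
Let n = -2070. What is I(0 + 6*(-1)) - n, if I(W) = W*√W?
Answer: 2070 - 6*I*√6 ≈ 2070.0 - 14.697*I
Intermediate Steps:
I(W) = W^(3/2)
I(0 + 6*(-1)) - n = (0 + 6*(-1))^(3/2) - 1*(-2070) = (0 - 6)^(3/2) + 2070 = (-6)^(3/2) + 2070 = -6*I*√6 + 2070 = 2070 - 6*I*√6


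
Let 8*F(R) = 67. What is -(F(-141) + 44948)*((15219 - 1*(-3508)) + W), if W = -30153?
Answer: 2054686163/4 ≈ 5.1367e+8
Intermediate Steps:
F(R) = 67/8 (F(R) = (⅛)*67 = 67/8)
-(F(-141) + 44948)*((15219 - 1*(-3508)) + W) = -(67/8 + 44948)*((15219 - 1*(-3508)) - 30153) = -359651*((15219 + 3508) - 30153)/8 = -359651*(18727 - 30153)/8 = -359651*(-11426)/8 = -1*(-2054686163/4) = 2054686163/4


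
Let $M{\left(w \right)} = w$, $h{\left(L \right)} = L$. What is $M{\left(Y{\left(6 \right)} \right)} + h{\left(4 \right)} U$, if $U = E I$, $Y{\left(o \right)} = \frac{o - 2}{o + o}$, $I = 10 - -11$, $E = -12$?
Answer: $- \frac{3023}{3} \approx -1007.7$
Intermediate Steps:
$I = 21$ ($I = 10 + 11 = 21$)
$Y{\left(o \right)} = \frac{-2 + o}{2 o}$
$U = -252$ ($U = \left(-12\right) 21 = -252$)
$M{\left(Y{\left(6 \right)} \right)} + h{\left(4 \right)} U = \frac{-2 + 6}{2 \cdot 6} + 4 \left(-252\right) = \frac{1}{2} \cdot \frac{1}{6} \cdot 4 - 1008 = \frac{1}{3} - 1008 = - \frac{3023}{3}$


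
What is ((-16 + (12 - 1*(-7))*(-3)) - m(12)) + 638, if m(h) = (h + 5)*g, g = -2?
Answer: 599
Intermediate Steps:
m(h) = -10 - 2*h (m(h) = (h + 5)*(-2) = (5 + h)*(-2) = -10 - 2*h)
((-16 + (12 - 1*(-7))*(-3)) - m(12)) + 638 = ((-16 + (12 - 1*(-7))*(-3)) - (-10 - 2*12)) + 638 = ((-16 + (12 + 7)*(-3)) - (-10 - 24)) + 638 = ((-16 + 19*(-3)) - 1*(-34)) + 638 = ((-16 - 57) + 34) + 638 = (-73 + 34) + 638 = -39 + 638 = 599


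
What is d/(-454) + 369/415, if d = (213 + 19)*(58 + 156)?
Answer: -10218197/94205 ≈ -108.47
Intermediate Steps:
d = 49648 (d = 232*214 = 49648)
d/(-454) + 369/415 = 49648/(-454) + 369/415 = 49648*(-1/454) + 369*(1/415) = -24824/227 + 369/415 = -10218197/94205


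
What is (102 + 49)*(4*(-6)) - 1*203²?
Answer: -44833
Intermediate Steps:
(102 + 49)*(4*(-6)) - 1*203² = 151*(-24) - 1*41209 = -3624 - 41209 = -44833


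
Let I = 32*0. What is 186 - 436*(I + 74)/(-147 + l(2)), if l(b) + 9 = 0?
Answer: 15320/39 ≈ 392.82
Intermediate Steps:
I = 0
l(b) = -9 (l(b) = -9 + 0 = -9)
186 - 436*(I + 74)/(-147 + l(2)) = 186 - 436*(0 + 74)/(-147 - 9) = 186 - 32264/(-156) = 186 - 32264*(-1)/156 = 186 - 436*(-37/78) = 186 + 8066/39 = 15320/39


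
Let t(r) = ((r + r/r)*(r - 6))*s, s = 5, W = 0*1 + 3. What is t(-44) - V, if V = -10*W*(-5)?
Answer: 10600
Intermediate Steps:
W = 3 (W = 0 + 3 = 3)
t(r) = 5*(1 + r)*(-6 + r) (t(r) = ((r + r/r)*(r - 6))*5 = ((r + 1)*(-6 + r))*5 = ((1 + r)*(-6 + r))*5 = 5*(1 + r)*(-6 + r))
V = 150 (V = -10*3*(-5) = -30*(-5) = 150)
t(-44) - V = (-30 - 25*(-44) + 5*(-44)**2) - 1*150 = (-30 + 1100 + 5*1936) - 150 = (-30 + 1100 + 9680) - 150 = 10750 - 150 = 10600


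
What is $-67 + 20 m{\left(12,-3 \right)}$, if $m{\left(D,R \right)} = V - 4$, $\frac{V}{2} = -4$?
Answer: $-307$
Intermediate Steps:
$V = -8$ ($V = 2 \left(-4\right) = -8$)
$m{\left(D,R \right)} = -12$ ($m{\left(D,R \right)} = -8 - 4 = -12$)
$-67 + 20 m{\left(12,-3 \right)} = -67 + 20 \left(-12\right) = -67 - 240 = -307$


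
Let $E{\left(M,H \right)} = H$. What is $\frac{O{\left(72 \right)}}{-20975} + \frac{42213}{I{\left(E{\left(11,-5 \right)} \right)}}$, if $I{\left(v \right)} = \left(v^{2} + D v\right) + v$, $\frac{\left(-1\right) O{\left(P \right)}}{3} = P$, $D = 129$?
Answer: $- \frac{35411307}{524375} \approx -67.531$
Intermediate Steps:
$O{\left(P \right)} = - 3 P$
$I{\left(v \right)} = v^{2} + 130 v$ ($I{\left(v \right)} = \left(v^{2} + 129 v\right) + v = v^{2} + 130 v$)
$\frac{O{\left(72 \right)}}{-20975} + \frac{42213}{I{\left(E{\left(11,-5 \right)} \right)}} = \frac{\left(-3\right) 72}{-20975} + \frac{42213}{\left(-5\right) \left(130 - 5\right)} = \left(-216\right) \left(- \frac{1}{20975}\right) + \frac{42213}{\left(-5\right) 125} = \frac{216}{20975} + \frac{42213}{-625} = \frac{216}{20975} + 42213 \left(- \frac{1}{625}\right) = \frac{216}{20975} - \frac{42213}{625} = - \frac{35411307}{524375}$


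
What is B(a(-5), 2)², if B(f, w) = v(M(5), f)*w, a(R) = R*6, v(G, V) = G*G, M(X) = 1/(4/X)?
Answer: 625/64 ≈ 9.7656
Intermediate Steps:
M(X) = X/4
v(G, V) = G²
a(R) = 6*R
B(f, w) = 25*w/16 (B(f, w) = ((¼)*5)²*w = (5/4)²*w = 25*w/16)
B(a(-5), 2)² = ((25/16)*2)² = (25/8)² = 625/64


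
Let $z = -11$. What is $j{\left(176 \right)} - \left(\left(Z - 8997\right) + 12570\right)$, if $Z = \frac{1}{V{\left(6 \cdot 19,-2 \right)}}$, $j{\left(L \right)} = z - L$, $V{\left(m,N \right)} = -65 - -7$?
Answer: $- \frac{218079}{58} \approx -3760.0$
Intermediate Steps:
$V{\left(m,N \right)} = -58$ ($V{\left(m,N \right)} = -65 + 7 = -58$)
$j{\left(L \right)} = -11 - L$
$Z = - \frac{1}{58}$ ($Z = \frac{1}{-58} = - \frac{1}{58} \approx -0.017241$)
$j{\left(176 \right)} - \left(\left(Z - 8997\right) + 12570\right) = \left(-11 - 176\right) - \left(\left(- \frac{1}{58} - 8997\right) + 12570\right) = \left(-11 - 176\right) - \left(- \frac{521827}{58} + 12570\right) = -187 - \frac{207233}{58} = - \frac{218079}{58}$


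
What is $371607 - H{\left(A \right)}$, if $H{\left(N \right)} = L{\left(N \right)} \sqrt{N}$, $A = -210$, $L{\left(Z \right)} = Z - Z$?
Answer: $371607$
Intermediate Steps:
$L{\left(Z \right)} = 0$
$H{\left(N \right)} = 0$ ($H{\left(N \right)} = 0 \sqrt{N} = 0$)
$371607 - H{\left(A \right)} = 371607 - 0 = 371607 + 0 = 371607$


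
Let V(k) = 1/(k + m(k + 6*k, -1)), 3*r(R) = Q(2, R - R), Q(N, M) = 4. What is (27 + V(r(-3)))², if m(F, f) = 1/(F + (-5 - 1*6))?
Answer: 97344/121 ≈ 804.50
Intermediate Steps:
r(R) = 4/3 (r(R) = (⅓)*4 = 4/3)
m(F, f) = 1/(-11 + F) (m(F, f) = 1/(F + (-5 - 6)) = 1/(F - 11) = 1/(-11 + F))
V(k) = 1/(k + 1/(-11 + 7*k)) (V(k) = 1/(k + 1/(-11 + (k + 6*k))) = 1/(k + 1/(-11 + 7*k)))
(27 + V(r(-3)))² = (27 + (-11 + 7*(4/3))/(1 + 4*(-11 + 7*(4/3))/3))² = (27 + (-11 + 28/3)/(1 + 4*(-11 + 28/3)/3))² = (27 - 5/3/(1 + (4/3)*(-5/3)))² = (27 - 5/3/(1 - 20/9))² = (27 - 5/3/(-11/9))² = (27 - 9/11*(-5/3))² = (27 + 15/11)² = (312/11)² = 97344/121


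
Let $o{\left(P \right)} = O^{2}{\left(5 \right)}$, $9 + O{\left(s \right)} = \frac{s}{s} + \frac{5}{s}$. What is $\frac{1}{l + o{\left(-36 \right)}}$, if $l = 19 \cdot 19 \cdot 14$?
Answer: $\frac{1}{5103} \approx 0.00019596$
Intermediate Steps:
$O{\left(s \right)} = -8 + \frac{5}{s}$ ($O{\left(s \right)} = -9 + \left(\frac{s}{s} + \frac{5}{s}\right) = -9 + \left(1 + \frac{5}{s}\right) = -8 + \frac{5}{s}$)
$o{\left(P \right)} = 49$ ($o{\left(P \right)} = \left(-8 + \frac{5}{5}\right)^{2} = \left(-8 + 5 \cdot \frac{1}{5}\right)^{2} = \left(-8 + 1\right)^{2} = \left(-7\right)^{2} = 49$)
$l = 5054$ ($l = 361 \cdot 14 = 5054$)
$\frac{1}{l + o{\left(-36 \right)}} = \frac{1}{5054 + 49} = \frac{1}{5103}$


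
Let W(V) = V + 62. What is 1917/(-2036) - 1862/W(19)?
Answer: -3946309/164916 ≈ -23.929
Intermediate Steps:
W(V) = 62 + V
1917/(-2036) - 1862/W(19) = 1917/(-2036) - 1862/(62 + 19) = 1917*(-1/2036) - 1862/81 = -1917/2036 - 1862*1/81 = -1917/2036 - 1862/81 = -3946309/164916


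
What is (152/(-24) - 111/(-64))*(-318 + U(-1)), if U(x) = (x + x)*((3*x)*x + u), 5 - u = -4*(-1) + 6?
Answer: 138631/96 ≈ 1444.1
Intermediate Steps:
u = -5 (u = 5 - (-4*(-1) + 6) = 5 - (4 + 6) = 5 - 1*10 = 5 - 10 = -5)
U(x) = 2*x*(-5 + 3*x²) (U(x) = (x + x)*((3*x)*x - 5) = (2*x)*(3*x² - 5) = (2*x)*(-5 + 3*x²) = 2*x*(-5 + 3*x²))
(152/(-24) - 111/(-64))*(-318 + U(-1)) = (152/(-24) - 111/(-64))*(-318 + (-10*(-1) + 6*(-1)³)) = (152*(-1/24) - 111*(-1/64))*(-318 + (10 + 6*(-1))) = (-19/3 + 111/64)*(-318 + (10 - 6)) = -883*(-318 + 4)/192 = -883/192*(-314) = 138631/96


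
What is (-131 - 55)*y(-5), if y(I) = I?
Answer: 930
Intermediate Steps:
(-131 - 55)*y(-5) = (-131 - 55)*(-5) = -186*(-5) = 930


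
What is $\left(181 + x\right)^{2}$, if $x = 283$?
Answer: $215296$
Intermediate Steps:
$\left(181 + x\right)^{2} = \left(181 + 283\right)^{2} = 464^{2} = 215296$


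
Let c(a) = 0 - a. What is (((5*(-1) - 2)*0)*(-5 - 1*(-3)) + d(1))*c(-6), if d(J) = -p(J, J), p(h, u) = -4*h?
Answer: 24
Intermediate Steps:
d(J) = 4*J (d(J) = -(-4)*J = 4*J)
c(a) = -a
(((5*(-1) - 2)*0)*(-5 - 1*(-3)) + d(1))*c(-6) = (((5*(-1) - 2)*0)*(-5 - 1*(-3)) + 4*1)*(-1*(-6)) = (((-5 - 2)*0)*(-5 + 3) + 4)*6 = (-7*0*(-2) + 4)*6 = (0*(-2) + 4)*6 = (0 + 4)*6 = 4*6 = 24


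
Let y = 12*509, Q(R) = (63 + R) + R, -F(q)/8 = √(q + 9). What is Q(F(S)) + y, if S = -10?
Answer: 6171 - 16*I ≈ 6171.0 - 16.0*I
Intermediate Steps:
F(q) = -8*√(9 + q) (F(q) = -8*√(q + 9) = -8*√(9 + q))
Q(R) = 63 + 2*R
y = 6108
Q(F(S)) + y = (63 + 2*(-8*√(9 - 10))) + 6108 = (63 + 2*(-8*I)) + 6108 = (63 - 16*I) + 6108 = 6171 - 16*I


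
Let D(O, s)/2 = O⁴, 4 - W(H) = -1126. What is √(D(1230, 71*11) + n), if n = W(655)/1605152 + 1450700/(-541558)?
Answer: √13512408184702733477246973494591165/54330181676 ≈ 2.1396e+6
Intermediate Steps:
W(H) = 1130 (W(H) = 4 - 1*(-1126) = 4 + 1126 = 1130)
D(O, s) = 2*O⁴
n = -581995511465/217320726704 (n = 1130/1605152 + 1450700/(-541558) = 1130*(1/1605152) + 1450700*(-1/541558) = 565/802576 - 725350/270779 = -581995511465/217320726704 ≈ -2.6780)
√(D(1230, 71*11) + n) = √(2*1230⁴ - 581995511465/217320726704) = √(2*2288866410000 - 581995511465/217320726704) = √(4577732820000 - 581995511465/217320726704) = √(994836223098569229768535/217320726704) = √13512408184702733477246973494591165/54330181676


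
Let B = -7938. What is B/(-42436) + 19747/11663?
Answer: 465282293/247465534 ≈ 1.8802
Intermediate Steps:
B/(-42436) + 19747/11663 = -7938/(-42436) + 19747/11663 = -7938*(-1/42436) + 19747*(1/11663) = 3969/21218 + 19747/11663 = 465282293/247465534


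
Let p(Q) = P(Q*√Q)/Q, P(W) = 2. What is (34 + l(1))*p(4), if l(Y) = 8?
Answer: 21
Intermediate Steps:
p(Q) = 2/Q
(34 + l(1))*p(4) = (34 + 8)*(2/4) = 42*(2*(¼)) = 42*(½) = 21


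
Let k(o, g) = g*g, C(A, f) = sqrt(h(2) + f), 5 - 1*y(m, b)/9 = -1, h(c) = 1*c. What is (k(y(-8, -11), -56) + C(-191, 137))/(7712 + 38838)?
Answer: 32/475 + sqrt(139)/46550 ≈ 0.067622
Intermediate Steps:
h(c) = c
y(m, b) = 54 (y(m, b) = 45 - 9*(-1) = 45 + 9 = 54)
C(A, f) = sqrt(2 + f)
k(o, g) = g**2
(k(y(-8, -11), -56) + C(-191, 137))/(7712 + 38838) = ((-56)**2 + sqrt(2 + 137))/(7712 + 38838) = (3136 + sqrt(139))/46550 = (3136 + sqrt(139))*(1/46550) = 32/475 + sqrt(139)/46550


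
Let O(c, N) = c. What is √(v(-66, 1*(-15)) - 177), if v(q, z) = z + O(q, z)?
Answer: I*√258 ≈ 16.062*I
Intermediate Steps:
v(q, z) = q + z (v(q, z) = z + q = q + z)
√(v(-66, 1*(-15)) - 177) = √((-66 + 1*(-15)) - 177) = √((-66 - 15) - 177) = √(-81 - 177) = √(-258) = I*√258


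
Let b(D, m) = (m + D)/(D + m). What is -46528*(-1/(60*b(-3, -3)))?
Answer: 11632/15 ≈ 775.47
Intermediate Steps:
b(D, m) = 1 (b(D, m) = (D + m)/(D + m) = 1)
-46528*(-1/(60*b(-3, -3))) = -46528/(-12*1*5) = -46528/((-12*5)) = -46528/(-60) = -46528*(-1/60) = 11632/15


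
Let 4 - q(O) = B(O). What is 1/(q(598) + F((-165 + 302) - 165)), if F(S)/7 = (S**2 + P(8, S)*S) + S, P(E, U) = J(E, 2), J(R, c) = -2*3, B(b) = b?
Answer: 1/5874 ≈ 0.00017024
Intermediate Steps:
J(R, c) = -6
P(E, U) = -6
q(O) = 4 - O
F(S) = -35*S + 7*S**2 (F(S) = 7*((S**2 - 6*S) + S) = 7*(S**2 - 5*S) = -35*S + 7*S**2)
1/(q(598) + F((-165 + 302) - 165)) = 1/((4 - 1*598) + 7*((-165 + 302) - 165)*(-5 + ((-165 + 302) - 165))) = 1/((4 - 598) + 7*(137 - 165)*(-5 + (137 - 165))) = 1/(-594 + 7*(-28)*(-5 - 28)) = 1/(-594 + 7*(-28)*(-33)) = 1/(-594 + 6468) = 1/5874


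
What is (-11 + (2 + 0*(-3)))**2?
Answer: 81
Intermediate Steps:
(-11 + (2 + 0*(-3)))**2 = (-11 + (2 + 0))**2 = (-11 + 2)**2 = (-9)**2 = 81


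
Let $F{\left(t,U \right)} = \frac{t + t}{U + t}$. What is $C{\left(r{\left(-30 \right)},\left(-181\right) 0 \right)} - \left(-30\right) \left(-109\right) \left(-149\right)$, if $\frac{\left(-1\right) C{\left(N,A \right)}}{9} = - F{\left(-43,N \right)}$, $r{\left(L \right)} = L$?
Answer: $\frac{35568564}{73} \approx 4.8724 \cdot 10^{5}$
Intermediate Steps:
$F{\left(t,U \right)} = \frac{2 t}{U + t}$
$C{\left(N,A \right)} = - \frac{774}{-43 + N}$ ($C{\left(N,A \right)} = - 9 \left(- \frac{2 \left(-43\right)}{N - 43}\right) = - 9 \left(- \frac{2 \left(-43\right)}{-43 + N}\right) = - 9 \left(- \frac{-86}{-43 + N}\right) = - 9 \frac{86}{-43 + N} = - \frac{774}{-43 + N}$)
$C{\left(r{\left(-30 \right)},\left(-181\right) 0 \right)} - \left(-30\right) \left(-109\right) \left(-149\right) = - \frac{774}{-43 - 30} - \left(-30\right) \left(-109\right) \left(-149\right) = - \frac{774}{-73} - 3270 \left(-149\right) = \left(-774\right) \left(- \frac{1}{73}\right) - -487230 = \frac{774}{73} + 487230 = \frac{35568564}{73}$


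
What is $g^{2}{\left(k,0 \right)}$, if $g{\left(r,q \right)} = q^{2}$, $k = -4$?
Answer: $0$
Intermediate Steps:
$g^{2}{\left(k,0 \right)} = \left(0^{2}\right)^{2} = 0^{2} = 0$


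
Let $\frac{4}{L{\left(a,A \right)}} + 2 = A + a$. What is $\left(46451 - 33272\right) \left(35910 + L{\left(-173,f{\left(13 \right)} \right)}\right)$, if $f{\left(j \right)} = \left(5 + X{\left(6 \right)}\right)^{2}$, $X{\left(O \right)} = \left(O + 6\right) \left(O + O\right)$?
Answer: $\frac{1737329722976}{3671} \approx 4.7326 \cdot 10^{8}$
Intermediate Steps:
$X{\left(O \right)} = 2 O \left(6 + O\right)$ ($X{\left(O \right)} = \left(6 + O\right) 2 O = 2 O \left(6 + O\right)$)
$f{\left(j \right)} = 22201$ ($f{\left(j \right)} = \left(5 + 2 \cdot 6 \left(6 + 6\right)\right)^{2} = \left(5 + 2 \cdot 6 \cdot 12\right)^{2} = \left(5 + 144\right)^{2} = 149^{2} = 22201$)
$L{\left(a,A \right)} = \frac{4}{-2 + A + a}$ ($L{\left(a,A \right)} = \frac{4}{-2 + \left(A + a\right)} = \frac{4}{-2 + A + a}$)
$\left(46451 - 33272\right) \left(35910 + L{\left(-173,f{\left(13 \right)} \right)}\right) = \left(46451 - 33272\right) \left(35910 + \frac{4}{-2 + 22201 - 173}\right) = 13179 \left(35910 + \frac{4}{22026}\right) = 13179 \left(35910 + 4 \cdot \frac{1}{22026}\right) = 13179 \left(35910 + \frac{2}{11013}\right) = 13179 \cdot \frac{395476832}{11013} = \frac{1737329722976}{3671}$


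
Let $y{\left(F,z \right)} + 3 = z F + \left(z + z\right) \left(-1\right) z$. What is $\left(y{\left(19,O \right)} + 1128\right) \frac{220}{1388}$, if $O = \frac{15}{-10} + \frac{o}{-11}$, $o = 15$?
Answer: $\frac{637785}{3817} \approx 167.09$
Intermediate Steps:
$O = - \frac{63}{22}$ ($O = \frac{15}{-10} + \frac{15}{-11} = 15 \left(- \frac{1}{10}\right) + 15 \left(- \frac{1}{11}\right) = - \frac{3}{2} - \frac{15}{11} = - \frac{63}{22} \approx -2.8636$)
$y{\left(F,z \right)} = -3 - 2 z^{2} + F z$ ($y{\left(F,z \right)} = -3 + \left(z F + \left(z + z\right) \left(-1\right) z\right) = -3 + \left(F z + 2 z \left(-1\right) z\right) = -3 + \left(F z + - 2 z z\right) = -3 + \left(F z - 2 z^{2}\right) = -3 + \left(- 2 z^{2} + F z\right) = -3 - 2 z^{2} + F z$)
$\left(y{\left(19,O \right)} + 1128\right) \frac{220}{1388} = \left(\left(-3 - 2 \left(- \frac{63}{22}\right)^{2} + 19 \left(- \frac{63}{22}\right)\right) + 1128\right) \frac{220}{1388} = \left(\left(-3 - \frac{3969}{242} - \frac{1197}{22}\right) + 1128\right) 220 \cdot \frac{1}{1388} = \left(\left(-3 - \frac{3969}{242} - \frac{1197}{22}\right) + 1128\right) \frac{55}{347} = \left(- \frac{8931}{121} + 1128\right) \frac{55}{347} = \frac{127557}{121} \cdot \frac{55}{347} = \frac{637785}{3817}$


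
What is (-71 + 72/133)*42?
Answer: -56226/19 ≈ -2959.3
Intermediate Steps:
(-71 + 72/133)*42 = -9371/133*42 = -56226/19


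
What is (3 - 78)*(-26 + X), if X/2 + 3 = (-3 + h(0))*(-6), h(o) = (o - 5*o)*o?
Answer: -300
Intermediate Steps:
h(o) = -4*o**2 (h(o) = (-4*o)*o = -4*o**2)
X = 30 (X = -6 + 2*((-3 - 4*0**2)*(-6)) = -6 + 2*((-3 - 4*0)*(-6)) = -6 + 2*((-3 + 0)*(-6)) = -6 + 2*(-3*(-6)) = -6 + 2*18 = -6 + 36 = 30)
(3 - 78)*(-26 + X) = (3 - 78)*(-26 + 30) = -75*4 = -300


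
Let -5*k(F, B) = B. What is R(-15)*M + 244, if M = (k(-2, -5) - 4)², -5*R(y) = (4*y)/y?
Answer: 1184/5 ≈ 236.80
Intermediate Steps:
k(F, B) = -B/5
R(y) = -⅘ (R(y) = -4*y/(5*y) = -⅕*4 = -⅘)
M = 9 (M = (-⅕*(-5) - 4)² = (1 - 4)² = (-3)² = 9)
R(-15)*M + 244 = -⅘*9 + 244 = -36/5 + 244 = 1184/5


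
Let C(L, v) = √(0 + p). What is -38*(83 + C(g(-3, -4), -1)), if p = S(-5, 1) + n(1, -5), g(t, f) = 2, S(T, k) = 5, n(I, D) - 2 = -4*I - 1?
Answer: -3154 - 38*√2 ≈ -3207.7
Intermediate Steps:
n(I, D) = 1 - 4*I (n(I, D) = 2 + (-4*I - 1) = 2 + (-1 - 4*I) = 1 - 4*I)
p = 2 (p = 5 + (1 - 4*1) = 5 + (1 - 4) = 5 - 3 = 2)
C(L, v) = √2 (C(L, v) = √(0 + 2) = √2)
-38*(83 + C(g(-3, -4), -1)) = -38*(83 + √2) = -3154 - 38*√2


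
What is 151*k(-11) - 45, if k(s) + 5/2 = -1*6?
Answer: -2657/2 ≈ -1328.5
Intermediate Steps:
k(s) = -17/2 (k(s) = -5/2 - 1*6 = -5/2 - 6 = -17/2)
151*k(-11) - 45 = 151*(-17/2) - 45 = -2567/2 - 45 = -2657/2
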